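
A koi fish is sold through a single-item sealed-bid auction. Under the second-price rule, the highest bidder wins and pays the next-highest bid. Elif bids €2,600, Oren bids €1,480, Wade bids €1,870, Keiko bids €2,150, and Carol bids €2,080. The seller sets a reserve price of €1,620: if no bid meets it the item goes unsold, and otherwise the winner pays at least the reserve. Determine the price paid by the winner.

Ranking the bids: Elif €2,600 > Keiko €2,150 > Carol €2,080 > Wade €1,870 > Oren €1,480.
Elif has the highest bid, so Elif wins.
The second-highest bid is €2,150, which exceeds the reserve, so that sets the price.

The winner pays €2,150.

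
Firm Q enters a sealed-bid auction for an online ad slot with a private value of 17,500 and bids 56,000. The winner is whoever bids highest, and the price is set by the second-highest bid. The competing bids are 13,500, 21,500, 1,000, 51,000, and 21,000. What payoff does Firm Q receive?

Highest competing bid: 51,000.
Firm Q's bid 56,000 is the highest overall, so Firm Q wins and pays the second-highest bid, 51,000.
Payoff = value − price = 17,500 − 51,000 = -33,500.

Firm Q's payoff: -33,500.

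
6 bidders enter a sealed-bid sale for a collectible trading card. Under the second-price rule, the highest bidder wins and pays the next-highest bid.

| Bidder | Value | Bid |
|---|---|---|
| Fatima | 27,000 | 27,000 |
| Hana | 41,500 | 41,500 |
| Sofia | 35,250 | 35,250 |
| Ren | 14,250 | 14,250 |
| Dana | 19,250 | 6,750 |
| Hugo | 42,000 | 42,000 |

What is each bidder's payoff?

Fatima 0, Hana 0, Sofia 0, Ren 0, Dana 0, Hugo 500.

Ranking the bids: Hugo 42,000 > Hana 41,500 > Sofia 35,250 > Fatima 27,000 > Ren 14,250 > Dana 6,750.
Hugo has the top bid and wins; the price is the second-highest bid, 41,500.
Hugo's payoff = 42,000 − 41,500 = 500. All other bidders lose, so their payoff is 0.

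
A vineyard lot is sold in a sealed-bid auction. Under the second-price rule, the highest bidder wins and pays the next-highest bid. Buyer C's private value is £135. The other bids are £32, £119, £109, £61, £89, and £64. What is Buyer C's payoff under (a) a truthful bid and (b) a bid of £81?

Truthful: £16; alternative: £0.

The highest competing bid is £119.
Bidding truthfully at £135: Buyer C has the top bid, wins, and pays the second-highest bid £119. Payoff = £135 − £119 = £16.
Bidding £81: the top bid is £119 (a rival), so Buyer C loses. Payoff = £0.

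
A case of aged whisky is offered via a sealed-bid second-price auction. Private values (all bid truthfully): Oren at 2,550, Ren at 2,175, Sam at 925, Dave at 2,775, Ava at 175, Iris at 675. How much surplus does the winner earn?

Winner's surplus: 225.

Ordered from highest: Dave 2,775, then Oren 2,550, then Ren 2,175, then Sam 925, then Iris 675, then Ava 175.
Dave wins with the top bid and pays the second-highest, 2,550.
Surplus = 2,775 − 2,550 = 225.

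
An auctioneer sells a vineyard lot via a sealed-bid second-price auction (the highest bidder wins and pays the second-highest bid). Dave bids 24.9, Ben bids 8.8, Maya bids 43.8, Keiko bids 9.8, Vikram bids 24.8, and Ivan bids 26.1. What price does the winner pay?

26.1

Bids in descending order: Maya 43.8; Ivan 26.1; Dave 24.9; Vikram 24.8; Keiko 9.8; Ben 8.8.
Maya is the highest bidder, so Maya wins.
Under the second-price rule, the price is the second-highest bid: 26.1.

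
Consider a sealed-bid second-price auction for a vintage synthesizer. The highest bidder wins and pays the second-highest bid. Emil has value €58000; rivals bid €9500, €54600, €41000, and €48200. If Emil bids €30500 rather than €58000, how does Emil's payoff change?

Payoff change: -€3400.

The highest competing bid is €54600.
Bidding truthfully at €58000: Emil has the top bid, wins, and pays the second-highest bid €54600. Payoff = €58000 − €54600 = €3400.
Bidding €30500: the top bid is €54600 (a rival), so Emil loses. Payoff = €0.
Change = €0 − €3400 = -€3400.
This is the dominant-strategy logic: truthful bidding weakly beats any alternative.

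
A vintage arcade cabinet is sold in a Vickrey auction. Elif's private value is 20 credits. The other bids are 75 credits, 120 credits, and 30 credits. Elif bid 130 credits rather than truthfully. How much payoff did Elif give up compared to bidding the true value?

Regret: 100 credits.

The highest competing bid is 120 credits.
Bidding truthfully at 20 credits: the top bid is 120 credits (a rival), so Elif loses. Payoff = 0 credits.
Bidding 130 credits: Elif has the top bid, wins, and pays the second-highest bid 120 credits. Payoff = 20 credits − 120 credits = -100 credits.
Regret = truthful payoff − actual payoff = 0 credits − -100 credits = 100 credits.
This is the dominant-strategy logic: truthful bidding weakly beats any alternative.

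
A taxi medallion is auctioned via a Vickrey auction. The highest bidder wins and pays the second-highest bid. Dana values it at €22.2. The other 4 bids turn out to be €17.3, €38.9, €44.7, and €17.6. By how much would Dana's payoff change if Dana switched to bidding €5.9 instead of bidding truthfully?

The highest competing bid is €44.7.
Bidding truthfully at €22.2: the top bid is €44.7 (a rival), so Dana loses. Payoff = €0.0.
Bidding €5.9: the top bid is €44.7 (a rival), so Dana loses. Payoff = €0.0.
Change = €0.0 − €0.0 = €0.0.
The bid only affects whether you win, not the price — here both bids land on the same side of the top rival bid, so the deviation is payoff-neutral.

Change in payoff: €0.0.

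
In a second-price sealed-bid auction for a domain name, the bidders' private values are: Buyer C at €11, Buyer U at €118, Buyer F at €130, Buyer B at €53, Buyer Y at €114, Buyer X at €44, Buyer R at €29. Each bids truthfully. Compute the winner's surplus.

Sorted high to low: Buyer F €130; Buyer U €118; Buyer Y €114; Buyer B €53; Buyer X €44; Buyer R €29; Buyer C €11.
Buyer F wins with the top bid and pays the second-highest, €118.
Surplus = €130 − €118 = €12.

Surplus = €12.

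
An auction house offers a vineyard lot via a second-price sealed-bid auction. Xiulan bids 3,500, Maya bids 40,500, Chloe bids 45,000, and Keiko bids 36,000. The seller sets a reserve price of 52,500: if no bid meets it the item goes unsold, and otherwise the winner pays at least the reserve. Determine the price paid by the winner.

Ranking the bids: Chloe 45,000, then Maya 40,500, then Keiko 36,000, then Xiulan 3,500.
The top bid 45,000 is below the reserve 52,500, so the item goes unsold and nothing is paid.

unsold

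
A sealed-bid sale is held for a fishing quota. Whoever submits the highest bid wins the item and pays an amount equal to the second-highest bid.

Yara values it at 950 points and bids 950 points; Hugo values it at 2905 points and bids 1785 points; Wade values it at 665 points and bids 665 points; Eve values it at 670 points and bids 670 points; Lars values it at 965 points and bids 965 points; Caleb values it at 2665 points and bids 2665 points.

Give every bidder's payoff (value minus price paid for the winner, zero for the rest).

Ranking the bids: Caleb 2665 points, then Hugo 1785 points, then Lars 965 points, then Yara 950 points, then Eve 670 points, then Wade 665 points.
Caleb has the top bid and wins; the price is the second-highest bid, 1785 points.
Caleb's payoff = 2665 points − 1785 points = 880 points. All other bidders lose, so their payoff is 0.

Yara 0 points, Hugo 0 points, Wade 0 points, Eve 0 points, Lars 0 points, Caleb 880 points.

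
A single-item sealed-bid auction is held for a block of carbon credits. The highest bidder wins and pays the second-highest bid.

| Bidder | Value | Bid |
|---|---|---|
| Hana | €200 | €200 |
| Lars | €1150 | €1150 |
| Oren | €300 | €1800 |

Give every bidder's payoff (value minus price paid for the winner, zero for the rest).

Ranking the bids: Oren €1800 > Lars €1150 > Hana €200.
Oren has the top bid and wins; the price is the second-highest bid, €1150.
Oren's payoff = €300 − €1150 = -€850. All other bidders lose, so their payoff is 0.

Payoffs: Hana €0, Lars €0, Oren -€850.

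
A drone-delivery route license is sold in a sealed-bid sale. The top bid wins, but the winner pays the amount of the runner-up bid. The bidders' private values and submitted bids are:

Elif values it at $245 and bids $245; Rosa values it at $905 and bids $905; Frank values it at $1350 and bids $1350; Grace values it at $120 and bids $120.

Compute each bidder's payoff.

Ranking the bids: Frank $1350 > Rosa $905 > Elif $245 > Grace $120.
Frank has the top bid and wins; the price is the second-highest bid, $905.
Frank's payoff = $1350 − $905 = $445. All other bidders lose, so their payoff is 0.

Payoffs: Elif $0, Rosa $0, Frank $445, Grace $0.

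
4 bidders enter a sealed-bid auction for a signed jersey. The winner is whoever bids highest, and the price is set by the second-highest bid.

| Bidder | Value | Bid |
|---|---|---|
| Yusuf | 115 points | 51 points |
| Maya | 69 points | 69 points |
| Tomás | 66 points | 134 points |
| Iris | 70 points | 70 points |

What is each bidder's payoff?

Sorted high to low: Tomás 134 points > Iris 70 points > Maya 69 points > Yusuf 51 points.
Tomás has the top bid and wins; the price is the second-highest bid, 70 points.
Tomás's payoff = 66 points − 70 points = -4 points. All other bidders lose, so their payoff is 0.

Yusuf 0 points, Maya 0 points, Tomás -4 points, Iris 0 points.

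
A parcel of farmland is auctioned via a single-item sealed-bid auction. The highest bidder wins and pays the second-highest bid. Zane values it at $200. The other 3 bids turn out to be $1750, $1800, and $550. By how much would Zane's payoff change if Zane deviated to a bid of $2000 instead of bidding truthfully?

Payoff change: -$1600.

The highest competing bid is $1800.
Bidding truthfully at $200: the top bid is $1800 (a rival), so Zane loses. Payoff = $0.
Bidding $2000: Zane has the top bid, wins, and pays the second-highest bid $1800. Payoff = $200 − $1800 = -$1600.
Change = -$1600 − $0 = -$1600.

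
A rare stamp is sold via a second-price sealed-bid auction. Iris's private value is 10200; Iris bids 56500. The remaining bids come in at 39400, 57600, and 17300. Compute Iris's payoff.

Highest competing bid: 57600.
Iris's bid 56500 is not the highest, so Iris loses, pays nothing, and earns zero payoff.

0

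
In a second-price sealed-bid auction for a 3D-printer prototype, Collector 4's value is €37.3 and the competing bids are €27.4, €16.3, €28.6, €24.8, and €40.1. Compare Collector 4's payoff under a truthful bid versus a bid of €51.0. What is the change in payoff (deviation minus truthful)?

The highest competing bid is €40.1.
Bidding truthfully at €37.3: the top bid is €40.1 (a rival), so Collector 4 loses. Payoff = €0.0.
Bidding €51.0: Collector 4 has the top bid, wins, and pays the second-highest bid €40.1. Payoff = €37.3 − €40.1 = -€2.8.
Change = -€2.8 − €0.0 = -€2.8.

Payoff change: -€2.8.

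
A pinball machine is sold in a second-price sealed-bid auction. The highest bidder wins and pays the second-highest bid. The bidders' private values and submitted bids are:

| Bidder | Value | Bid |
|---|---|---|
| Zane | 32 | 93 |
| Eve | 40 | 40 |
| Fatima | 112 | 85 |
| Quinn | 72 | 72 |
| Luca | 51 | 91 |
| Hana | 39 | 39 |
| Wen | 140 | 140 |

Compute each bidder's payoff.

Zane 0, Eve 0, Fatima 0, Quinn 0, Luca 0, Hana 0, Wen 47.

Ordered from highest: Wen 140; Zane 93; Luca 91; Fatima 85; Quinn 72; Eve 40; Hana 39.
Wen has the top bid and wins; the price is the second-highest bid, 93.
Wen's payoff = 140 − 93 = 47. All other bidders lose, so their payoff is 0.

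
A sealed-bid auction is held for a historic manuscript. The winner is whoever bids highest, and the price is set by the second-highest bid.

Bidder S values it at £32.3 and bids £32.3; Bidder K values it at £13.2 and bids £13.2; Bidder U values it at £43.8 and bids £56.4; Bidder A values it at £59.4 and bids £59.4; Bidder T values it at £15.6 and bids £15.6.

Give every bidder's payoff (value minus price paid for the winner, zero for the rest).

Bids in descending order: Bidder A £59.4; Bidder U £56.4; Bidder S £32.3; Bidder T £15.6; Bidder K £13.2.
Bidder A has the top bid and wins; the price is the second-highest bid, £56.4.
Bidder A's payoff = £59.4 − £56.4 = £3.0. All other bidders lose, so their payoff is 0.

Bidder S £0.0, Bidder K £0.0, Bidder U £0.0, Bidder A £3.0, Bidder T £0.0.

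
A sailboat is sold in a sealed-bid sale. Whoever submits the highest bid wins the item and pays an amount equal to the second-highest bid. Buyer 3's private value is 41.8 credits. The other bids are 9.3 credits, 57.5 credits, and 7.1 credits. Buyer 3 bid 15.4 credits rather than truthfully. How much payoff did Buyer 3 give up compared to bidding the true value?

The highest competing bid is 57.5 credits.
Bidding truthfully at 41.8 credits: the top bid is 57.5 credits (a rival), so Buyer 3 loses. Payoff = 0.0 credits.
Bidding 15.4 credits: the top bid is 57.5 credits (a rival), so Buyer 3 loses. Payoff = 0.0 credits.
Regret = truthful payoff − actual payoff = 0.0 credits − 0.0 credits = 0.0 credits.

Regret: 0.0 credits.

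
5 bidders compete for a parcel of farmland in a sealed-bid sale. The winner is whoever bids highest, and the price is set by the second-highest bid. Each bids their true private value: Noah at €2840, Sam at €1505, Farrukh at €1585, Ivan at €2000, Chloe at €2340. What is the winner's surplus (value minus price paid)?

Ranking the bids: Noah €2840 > Chloe €2340 > Ivan €2000 > Farrukh €1585 > Sam €1505.
Noah wins with the top bid and pays the second-highest, €2340.
Surplus = €2840 − €2340 = €500.

€500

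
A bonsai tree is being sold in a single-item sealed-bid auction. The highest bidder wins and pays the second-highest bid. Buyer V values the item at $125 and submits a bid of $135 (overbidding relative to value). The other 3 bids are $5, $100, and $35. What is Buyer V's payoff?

Highest competing bid: $100.
Buyer V's bid $135 is the highest overall, so Buyer V wins and pays the second-highest bid, $100.
Payoff = value − price = $125 − $100 = $25.

Payoff = $25.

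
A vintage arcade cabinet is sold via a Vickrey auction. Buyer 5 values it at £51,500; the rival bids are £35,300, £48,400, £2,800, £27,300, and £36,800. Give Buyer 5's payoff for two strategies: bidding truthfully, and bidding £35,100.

The highest competing bid is £48,400.
Bidding truthfully at £51,500: Buyer 5 has the top bid, wins, and pays the second-highest bid £48,400. Payoff = £51,500 − £48,400 = £3,100.
Bidding £35,100: the top bid is £48,400 (a rival), so Buyer 5 loses. Payoff = £0.
This is the dominant-strategy logic: truthful bidding weakly beats any alternative.

(a) £3,100  (b) £0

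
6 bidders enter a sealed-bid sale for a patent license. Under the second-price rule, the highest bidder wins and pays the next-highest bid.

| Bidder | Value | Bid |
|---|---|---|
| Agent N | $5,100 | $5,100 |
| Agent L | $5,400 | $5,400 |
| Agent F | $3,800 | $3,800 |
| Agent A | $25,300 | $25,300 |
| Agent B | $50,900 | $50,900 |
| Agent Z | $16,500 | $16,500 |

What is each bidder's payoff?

Ranking the bids: Agent B $50,900, then Agent A $25,300, then Agent Z $16,500, then Agent L $5,400, then Agent N $5,100, then Agent F $3,800.
Agent B has the top bid and wins; the price is the second-highest bid, $25,300.
Agent B's payoff = $50,900 − $25,300 = $25,600. All other bidders lose, so their payoff is 0.

Payoffs: Agent N $0, Agent L $0, Agent F $0, Agent A $0, Agent B $25,600, Agent Z $0.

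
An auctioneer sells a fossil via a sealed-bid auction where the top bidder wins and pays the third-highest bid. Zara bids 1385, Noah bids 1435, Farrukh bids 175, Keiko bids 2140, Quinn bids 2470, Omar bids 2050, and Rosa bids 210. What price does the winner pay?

Price paid: 2050.

Bids in descending order: Quinn 2470, then Keiko 2140, then Omar 2050, then Noah 1435, then Zara 1385, then Rosa 210, then Farrukh 175.
Quinn is the highest bidder, so Quinn wins.
Under the third-price rule, the price is the third-highest bid: 2050.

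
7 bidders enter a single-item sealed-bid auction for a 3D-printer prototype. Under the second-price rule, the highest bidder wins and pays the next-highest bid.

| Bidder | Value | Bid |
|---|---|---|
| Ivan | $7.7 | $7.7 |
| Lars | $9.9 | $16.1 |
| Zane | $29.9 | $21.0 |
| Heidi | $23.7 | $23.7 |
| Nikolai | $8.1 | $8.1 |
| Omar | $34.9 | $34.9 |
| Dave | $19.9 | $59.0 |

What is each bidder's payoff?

Ordered from highest: Dave $59.0; Omar $34.9; Heidi $23.7; Zane $21.0; Lars $16.1; Nikolai $8.1; Ivan $7.7.
Dave has the top bid and wins; the price is the second-highest bid, $34.9.
Dave's payoff = $19.9 − $34.9 = -$15.0. All other bidders lose, so their payoff is 0.

Payoffs: Ivan $0.0, Lars $0.0, Zane $0.0, Heidi $0.0, Nikolai $0.0, Omar $0.0, Dave -$15.0.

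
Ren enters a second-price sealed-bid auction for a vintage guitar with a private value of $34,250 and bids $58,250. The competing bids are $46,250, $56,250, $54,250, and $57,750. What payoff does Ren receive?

Highest competing bid: $57,750.
Ren's bid $58,250 is the highest overall, so Ren wins and pays the second-highest bid, $57,750.
Payoff = value − price = $34,250 − $57,750 = -$23,500.
Overbidding won the item at a price above value — truthful bidding would have avoided this loss.

Ren's payoff: -$23,500.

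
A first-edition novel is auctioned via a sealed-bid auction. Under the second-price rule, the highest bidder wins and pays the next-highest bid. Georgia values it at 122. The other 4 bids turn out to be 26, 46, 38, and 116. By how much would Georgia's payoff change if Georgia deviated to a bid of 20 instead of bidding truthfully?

-6

The highest competing bid is 116.
Bidding truthfully at 122: Georgia has the top bid, wins, and pays the second-highest bid 116. Payoff = 122 − 116 = 6.
Bidding 20: the top bid is 116 (a rival), so Georgia loses. Payoff = 0.
Change = 0 − 6 = -6.
This is the dominant-strategy logic: truthful bidding weakly beats any alternative.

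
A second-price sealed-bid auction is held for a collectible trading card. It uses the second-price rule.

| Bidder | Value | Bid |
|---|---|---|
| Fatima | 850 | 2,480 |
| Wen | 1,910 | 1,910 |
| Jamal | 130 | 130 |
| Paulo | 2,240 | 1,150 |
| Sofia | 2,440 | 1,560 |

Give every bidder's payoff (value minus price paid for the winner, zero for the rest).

Ranking the bids: Fatima 2,480 > Wen 1,910 > Sofia 1,560 > Paulo 1,150 > Jamal 130.
Fatima has the top bid and wins; the price is the second-highest bid, 1,910.
Fatima's payoff = 850 − 1,910 = -1,060. All other bidders lose, so their payoff is 0.

Payoffs: Fatima -1,060, Wen 0, Jamal 0, Paulo 0, Sofia 0.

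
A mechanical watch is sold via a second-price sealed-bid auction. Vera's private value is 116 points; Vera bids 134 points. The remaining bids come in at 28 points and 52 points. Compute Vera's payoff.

Payoff = 64 points.

Highest competing bid: 52 points.
Vera's bid 134 points is the highest overall, so Vera wins and pays the second-highest bid, 52 points.
Payoff = value − price = 116 points − 52 points = 64 points.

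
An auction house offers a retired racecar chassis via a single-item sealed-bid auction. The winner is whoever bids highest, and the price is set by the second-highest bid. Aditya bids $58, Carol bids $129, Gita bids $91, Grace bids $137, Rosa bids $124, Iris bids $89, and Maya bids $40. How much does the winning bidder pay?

Ranking the bids: Grace $137 > Carol $129 > Rosa $124 > Gita $91 > Iris $89 > Aditya $58 > Maya $40.
Grace has the highest bid, so Grace wins.
The second-highest bid is $129, so that is what Grace pays.

Price paid: $129.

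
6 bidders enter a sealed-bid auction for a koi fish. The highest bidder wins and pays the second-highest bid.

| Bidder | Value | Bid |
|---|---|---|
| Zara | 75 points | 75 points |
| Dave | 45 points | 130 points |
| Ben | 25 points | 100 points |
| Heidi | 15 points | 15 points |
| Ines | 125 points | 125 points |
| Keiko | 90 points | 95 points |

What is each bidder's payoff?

Zara 0 points, Dave -80 points, Ben 0 points, Heidi 0 points, Ines 0 points, Keiko 0 points.

Ordered from highest: Dave 130 points; Ines 125 points; Ben 100 points; Keiko 95 points; Zara 75 points; Heidi 15 points.
Dave has the top bid and wins; the price is the second-highest bid, 125 points.
Dave's payoff = 45 points − 125 points = -80 points. All other bidders lose, so their payoff is 0.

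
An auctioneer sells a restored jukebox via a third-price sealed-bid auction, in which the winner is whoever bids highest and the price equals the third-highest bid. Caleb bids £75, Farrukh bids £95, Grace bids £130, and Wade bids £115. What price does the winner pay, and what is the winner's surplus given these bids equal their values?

Price £95; surplus £35.

Bids in descending order: Grace £130; Wade £115; Farrukh £95; Caleb £75.
Grace is the highest bidder, so Grace wins.
Under the third-price rule, the price is the third-highest bid: £95.
Surplus = £130 − £95 = £35.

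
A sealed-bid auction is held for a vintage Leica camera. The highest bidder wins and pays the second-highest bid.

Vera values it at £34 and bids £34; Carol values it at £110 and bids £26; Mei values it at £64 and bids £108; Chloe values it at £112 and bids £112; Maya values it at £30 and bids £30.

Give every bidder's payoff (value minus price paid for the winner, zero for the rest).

Vera £0, Carol £0, Mei £0, Chloe £4, Maya £0.

Sorted high to low: Chloe £112, then Mei £108, then Vera £34, then Maya £30, then Carol £26.
Chloe has the top bid and wins; the price is the second-highest bid, £108.
Chloe's payoff = £112 − £108 = £4. All other bidders lose, so their payoff is 0.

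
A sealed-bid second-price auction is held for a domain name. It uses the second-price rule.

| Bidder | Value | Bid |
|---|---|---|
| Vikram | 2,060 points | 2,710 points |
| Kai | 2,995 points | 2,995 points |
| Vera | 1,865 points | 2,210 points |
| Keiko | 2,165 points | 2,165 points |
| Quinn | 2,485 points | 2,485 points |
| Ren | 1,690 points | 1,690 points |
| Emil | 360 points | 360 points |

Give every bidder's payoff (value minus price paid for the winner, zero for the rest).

Ranking the bids: Kai 2,995 points, then Vikram 2,710 points, then Quinn 2,485 points, then Vera 2,210 points, then Keiko 2,165 points, then Ren 1,690 points, then Emil 360 points.
Kai has the top bid and wins; the price is the second-highest bid, 2,710 points.
Kai's payoff = 2,995 points − 2,710 points = 285 points. All other bidders lose, so their payoff is 0.

Vikram 0 points, Kai 285 points, Vera 0 points, Keiko 0 points, Quinn 0 points, Ren 0 points, Emil 0 points.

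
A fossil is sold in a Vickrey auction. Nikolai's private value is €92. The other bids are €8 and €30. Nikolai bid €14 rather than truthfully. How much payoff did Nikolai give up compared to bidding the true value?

The highest competing bid is €30.
Bidding truthfully at €92: Nikolai has the top bid, wins, and pays the second-highest bid €30. Payoff = €92 − €30 = €62.
Bidding €14: the top bid is €30 (a rival), so Nikolai loses. Payoff = €0.
Regret = truthful payoff − actual payoff = €62 − €0 = €62.
Deviating from a truthful bid can only lose payoff in a second-price auction — never gain.

Payoff forgone: €62.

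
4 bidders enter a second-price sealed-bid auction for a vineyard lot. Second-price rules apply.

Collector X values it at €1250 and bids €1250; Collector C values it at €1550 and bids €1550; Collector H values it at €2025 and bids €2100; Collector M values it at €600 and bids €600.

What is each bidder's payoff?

Ranking the bids: Collector H €2100, then Collector C €1550, then Collector X €1250, then Collector M €600.
Collector H has the top bid and wins; the price is the second-highest bid, €1550.
Collector H's payoff = €2025 − €1550 = €475. All other bidders lose, so their payoff is 0.

Payoffs: Collector X €0, Collector C €0, Collector H €475, Collector M €0.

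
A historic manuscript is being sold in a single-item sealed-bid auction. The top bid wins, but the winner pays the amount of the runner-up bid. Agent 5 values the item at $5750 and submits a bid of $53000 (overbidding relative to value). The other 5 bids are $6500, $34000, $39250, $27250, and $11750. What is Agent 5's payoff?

Payoff = -$33500.

Highest competing bid: $39250.
Agent 5's bid $53000 is the highest overall, so Agent 5 wins and pays the second-highest bid, $39250.
Payoff = value − price = $5750 − $39250 = -$33500.
Overbidding won the item at a price above value — truthful bidding would have avoided this loss.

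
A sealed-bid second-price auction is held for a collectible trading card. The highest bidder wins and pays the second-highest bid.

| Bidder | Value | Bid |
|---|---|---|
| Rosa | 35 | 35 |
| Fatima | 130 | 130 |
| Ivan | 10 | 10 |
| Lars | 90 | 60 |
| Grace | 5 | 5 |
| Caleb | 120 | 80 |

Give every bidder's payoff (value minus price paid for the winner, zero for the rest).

Ordered from highest: Fatima 130; Caleb 80; Lars 60; Rosa 35; Ivan 10; Grace 5.
Fatima has the top bid and wins; the price is the second-highest bid, 80.
Fatima's payoff = 130 − 80 = 50. All other bidders lose, so their payoff is 0.

Payoffs: Rosa 0, Fatima 50, Ivan 0, Lars 0, Grace 0, Caleb 0.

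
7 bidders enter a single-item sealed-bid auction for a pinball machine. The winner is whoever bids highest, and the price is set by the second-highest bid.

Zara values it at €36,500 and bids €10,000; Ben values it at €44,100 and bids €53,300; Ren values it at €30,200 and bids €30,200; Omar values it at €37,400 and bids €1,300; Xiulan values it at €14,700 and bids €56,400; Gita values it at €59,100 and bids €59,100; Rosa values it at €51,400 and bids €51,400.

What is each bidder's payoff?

Payoffs: Zara €0, Ben €0, Ren €0, Omar €0, Xiulan €0, Gita €2,700, Rosa €0.

Ranking the bids: Gita €59,100; Xiulan €56,400; Ben €53,300; Rosa €51,400; Ren €30,200; Zara €10,000; Omar €1,300.
Gita has the top bid and wins; the price is the second-highest bid, €56,400.
Gita's payoff = €59,100 − €56,400 = €2,700. All other bidders lose, so their payoff is 0.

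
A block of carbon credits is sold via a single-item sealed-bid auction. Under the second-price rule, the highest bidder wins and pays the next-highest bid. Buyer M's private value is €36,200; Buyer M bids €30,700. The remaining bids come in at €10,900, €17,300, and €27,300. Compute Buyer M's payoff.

€8,900

Highest competing bid: €27,300.
Buyer M's bid €30,700 is the highest overall, so Buyer M wins and pays the second-highest bid, €27,300.
Payoff = value − price = €36,200 − €27,300 = €8,900.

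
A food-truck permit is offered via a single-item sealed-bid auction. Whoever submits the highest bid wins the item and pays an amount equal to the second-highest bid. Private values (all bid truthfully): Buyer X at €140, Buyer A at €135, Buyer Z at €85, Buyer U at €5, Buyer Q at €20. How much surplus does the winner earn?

Sorted high to low: Buyer X €140 > Buyer A €135 > Buyer Z €85 > Buyer Q €20 > Buyer U €5.
Buyer X wins with the top bid and pays the second-highest, €135.
Surplus = €140 − €135 = €5.

Winner's surplus: €5.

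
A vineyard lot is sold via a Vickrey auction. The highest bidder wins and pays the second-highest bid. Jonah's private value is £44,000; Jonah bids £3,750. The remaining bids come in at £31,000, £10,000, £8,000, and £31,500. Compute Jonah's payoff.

Highest competing bid: £31,500.
Jonah's bid £3,750 is not the highest, so Jonah loses, pays nothing, and earns zero payoff.

Jonah's payoff: £0.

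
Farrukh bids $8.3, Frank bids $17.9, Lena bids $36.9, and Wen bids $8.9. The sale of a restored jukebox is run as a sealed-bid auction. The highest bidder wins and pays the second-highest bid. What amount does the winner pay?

Ranking the bids: Lena $36.9 > Frank $17.9 > Wen $8.9 > Farrukh $8.3.
Lena has the highest bid, so Lena wins.
The second-highest bid is $17.9, so that is what Lena pays.

The winner pays $17.9.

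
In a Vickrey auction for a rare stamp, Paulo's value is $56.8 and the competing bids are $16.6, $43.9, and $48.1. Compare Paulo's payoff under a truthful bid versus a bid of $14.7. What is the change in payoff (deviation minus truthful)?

The highest competing bid is $48.1.
Bidding truthfully at $56.8: Paulo has the top bid, wins, and pays the second-highest bid $48.1. Payoff = $56.8 − $48.1 = $8.7.
Bidding $14.7: the top bid is $48.1 (a rival), so Paulo loses. Payoff = $0.0.
Change = $0.0 − $8.7 = -$8.7.
Deviating from a truthful bid can only lose payoff in a second-price auction — never gain.

Change in payoff: -$8.7.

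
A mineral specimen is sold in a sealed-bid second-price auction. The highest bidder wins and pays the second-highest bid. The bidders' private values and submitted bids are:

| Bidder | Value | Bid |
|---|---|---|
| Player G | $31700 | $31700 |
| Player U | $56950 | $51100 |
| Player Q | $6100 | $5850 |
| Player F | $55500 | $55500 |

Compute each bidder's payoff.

Player G $0, Player U $0, Player Q $0, Player F $4400.

Sorted high to low: Player F $55500; Player U $51100; Player G $31700; Player Q $5850.
Player F has the top bid and wins; the price is the second-highest bid, $51100.
Player F's payoff = $55500 − $51100 = $4400. All other bidders lose, so their payoff is 0.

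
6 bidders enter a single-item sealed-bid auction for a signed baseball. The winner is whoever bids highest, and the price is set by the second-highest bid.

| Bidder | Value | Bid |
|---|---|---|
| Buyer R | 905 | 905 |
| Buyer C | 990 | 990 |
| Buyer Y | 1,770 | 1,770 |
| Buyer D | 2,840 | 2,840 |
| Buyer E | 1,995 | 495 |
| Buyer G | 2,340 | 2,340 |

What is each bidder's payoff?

Buyer R 0, Buyer C 0, Buyer Y 0, Buyer D 500, Buyer E 0, Buyer G 0.

Ordered from highest: Buyer D 2,840 > Buyer G 2,340 > Buyer Y 1,770 > Buyer C 990 > Buyer R 905 > Buyer E 495.
Buyer D has the top bid and wins; the price is the second-highest bid, 2,340.
Buyer D's payoff = 2,840 − 2,340 = 500. All other bidders lose, so their payoff is 0.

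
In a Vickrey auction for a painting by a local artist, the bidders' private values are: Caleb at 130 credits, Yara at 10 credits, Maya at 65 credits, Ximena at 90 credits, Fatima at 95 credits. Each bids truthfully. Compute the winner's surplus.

Winner's surplus: 35 credits.

Ranking the bids: Caleb 130 credits, then Fatima 95 credits, then Ximena 90 credits, then Maya 65 credits, then Yara 10 credits.
Caleb wins with the top bid and pays the second-highest, 95 credits.
Surplus = 130 credits − 95 credits = 35 credits.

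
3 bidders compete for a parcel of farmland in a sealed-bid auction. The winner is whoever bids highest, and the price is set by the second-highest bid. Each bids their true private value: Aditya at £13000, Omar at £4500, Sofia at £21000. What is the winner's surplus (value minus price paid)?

Ordered from highest: Sofia £21000; Aditya £13000; Omar £4500.
Sofia wins with the top bid and pays the second-highest, £13000.
Surplus = £21000 − £13000 = £8000.

£8000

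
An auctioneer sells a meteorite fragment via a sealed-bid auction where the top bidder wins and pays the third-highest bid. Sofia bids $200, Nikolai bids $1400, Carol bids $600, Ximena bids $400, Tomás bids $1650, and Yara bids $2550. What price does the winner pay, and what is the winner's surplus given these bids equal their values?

Ordered from highest: Yara $2550 > Tomás $1650 > Nikolai $1400 > Carol $600 > Ximena $400 > Sofia $200.
Yara is the highest bidder, so Yara wins.
Under the third-price rule, the price is the third-highest bid: $1400.
Surplus = $2550 − $1400 = $1150.

The winner pays $1400 for a surplus of $1150.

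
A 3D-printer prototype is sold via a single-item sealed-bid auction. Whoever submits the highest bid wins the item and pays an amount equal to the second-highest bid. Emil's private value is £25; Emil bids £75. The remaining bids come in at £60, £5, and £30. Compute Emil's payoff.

Highest competing bid: £60.
Emil's bid £75 is the highest overall, so Emil wins and pays the second-highest bid, £60.
Payoff = value − price = £25 − £60 = -£35.
Overbidding won the item at a price above value — truthful bidding would have avoided this loss.

-£35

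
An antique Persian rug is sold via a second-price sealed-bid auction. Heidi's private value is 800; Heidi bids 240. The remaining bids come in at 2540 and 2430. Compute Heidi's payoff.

Payoff = 0.

Highest competing bid: 2540.
Heidi's bid 240 is not the highest, so Heidi loses, pays nothing, and earns zero payoff.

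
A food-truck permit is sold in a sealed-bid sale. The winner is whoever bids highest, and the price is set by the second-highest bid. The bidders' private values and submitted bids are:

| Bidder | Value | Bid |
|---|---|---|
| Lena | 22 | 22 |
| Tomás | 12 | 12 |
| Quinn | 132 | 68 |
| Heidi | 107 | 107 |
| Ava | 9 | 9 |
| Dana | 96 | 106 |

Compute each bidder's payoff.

Bids in descending order: Heidi 107; Dana 106; Quinn 68; Lena 22; Tomás 12; Ava 9.
Heidi has the top bid and wins; the price is the second-highest bid, 106.
Heidi's payoff = 107 − 106 = 1. All other bidders lose, so their payoff is 0.

Payoffs: Lena 0, Tomás 0, Quinn 0, Heidi 1, Ava 0, Dana 0.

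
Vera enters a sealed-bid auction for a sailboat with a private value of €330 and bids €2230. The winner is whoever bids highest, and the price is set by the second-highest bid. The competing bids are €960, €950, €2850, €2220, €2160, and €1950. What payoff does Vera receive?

Highest competing bid: €2850.
Vera's bid €2230 is not the highest, so Vera loses, pays nothing, and earns zero payoff.

€0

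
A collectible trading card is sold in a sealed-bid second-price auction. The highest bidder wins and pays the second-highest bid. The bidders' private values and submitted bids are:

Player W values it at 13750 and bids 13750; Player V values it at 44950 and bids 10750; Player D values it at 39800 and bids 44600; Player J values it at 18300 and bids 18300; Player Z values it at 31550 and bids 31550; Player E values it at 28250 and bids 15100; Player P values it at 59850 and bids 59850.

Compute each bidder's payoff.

Player W 0, Player V 0, Player D 0, Player J 0, Player Z 0, Player E 0, Player P 15250.

Bids in descending order: Player P 59850; Player D 44600; Player Z 31550; Player J 18300; Player E 15100; Player W 13750; Player V 10750.
Player P has the top bid and wins; the price is the second-highest bid, 44600.
Player P's payoff = 59850 − 44600 = 15250. All other bidders lose, so their payoff is 0.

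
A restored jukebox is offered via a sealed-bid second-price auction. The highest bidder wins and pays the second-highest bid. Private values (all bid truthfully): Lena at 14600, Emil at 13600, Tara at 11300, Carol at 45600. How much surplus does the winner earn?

Bids in descending order: Carol 45600; Lena 14600; Emil 13600; Tara 11300.
Carol wins with the top bid and pays the second-highest, 14600.
Surplus = 45600 − 14600 = 31000.

31000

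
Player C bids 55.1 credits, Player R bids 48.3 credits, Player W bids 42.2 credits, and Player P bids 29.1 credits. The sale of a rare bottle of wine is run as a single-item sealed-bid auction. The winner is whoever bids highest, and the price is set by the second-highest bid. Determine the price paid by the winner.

Price paid: 48.3 credits.

Ordered from highest: Player C 55.1 credits; Player R 48.3 credits; Player W 42.2 credits; Player P 29.1 credits.
Player C has the highest bid, so Player C wins.
The second-highest bid is 48.3 credits, so that is what Player C pays.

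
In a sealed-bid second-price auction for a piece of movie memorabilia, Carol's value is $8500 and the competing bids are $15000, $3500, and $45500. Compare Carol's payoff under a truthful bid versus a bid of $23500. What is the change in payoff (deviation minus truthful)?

The highest competing bid is $45500.
Bidding truthfully at $8500: the top bid is $45500 (a rival), so Carol loses. Payoff = $0.
Bidding $23500: the top bid is $45500 (a rival), so Carol loses. Payoff = $0.
Change = $0 − $0 = $0.

Payoff change: $0.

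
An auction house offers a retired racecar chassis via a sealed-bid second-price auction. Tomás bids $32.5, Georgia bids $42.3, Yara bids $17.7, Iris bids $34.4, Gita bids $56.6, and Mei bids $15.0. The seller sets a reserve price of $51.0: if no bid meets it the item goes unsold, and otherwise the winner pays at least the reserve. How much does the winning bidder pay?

Ranking the bids: Gita $56.6; Georgia $42.3; Iris $34.4; Tomás $32.5; Yara $17.7; Mei $15.0.
Gita has the highest bid, so Gita wins.
The second-highest bid is $42.3, but the reserve $51.0 is higher, so the price is the reserve.

$51.0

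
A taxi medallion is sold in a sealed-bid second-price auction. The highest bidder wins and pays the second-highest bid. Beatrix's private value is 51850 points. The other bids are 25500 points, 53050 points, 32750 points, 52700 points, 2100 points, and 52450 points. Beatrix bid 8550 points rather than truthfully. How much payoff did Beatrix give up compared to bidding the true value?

The highest competing bid is 53050 points.
Bidding truthfully at 51850 points: the top bid is 53050 points (a rival), so Beatrix loses. Payoff = 0 points.
Bidding 8550 points: the top bid is 53050 points (a rival), so Beatrix loses. Payoff = 0 points.
Regret = truthful payoff − actual payoff = 0 points − 0 points = 0 points.
The bid only affects whether you win, not the price — here both bids land on the same side of the top rival bid, so the deviation is payoff-neutral.

0 points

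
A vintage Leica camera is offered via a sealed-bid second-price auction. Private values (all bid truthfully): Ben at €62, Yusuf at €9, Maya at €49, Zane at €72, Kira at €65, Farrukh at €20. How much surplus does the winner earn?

€7

Bids in descending order: Zane €72; Kira €65; Ben €62; Maya €49; Farrukh €20; Yusuf €9.
Zane wins with the top bid and pays the second-highest, €65.
Surplus = €72 − €65 = €7.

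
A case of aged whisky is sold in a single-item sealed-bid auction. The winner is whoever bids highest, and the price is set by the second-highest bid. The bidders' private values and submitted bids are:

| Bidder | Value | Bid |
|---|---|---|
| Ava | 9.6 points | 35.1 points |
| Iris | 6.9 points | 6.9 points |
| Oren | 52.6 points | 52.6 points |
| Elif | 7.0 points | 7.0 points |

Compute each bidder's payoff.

Ava 0.0 points, Iris 0.0 points, Oren 17.5 points, Elif 0.0 points.

Ordered from highest: Oren 52.6 points, then Ava 35.1 points, then Elif 7.0 points, then Iris 6.9 points.
Oren has the top bid and wins; the price is the second-highest bid, 35.1 points.
Oren's payoff = 52.6 points − 35.1 points = 17.5 points. All other bidders lose, so their payoff is 0.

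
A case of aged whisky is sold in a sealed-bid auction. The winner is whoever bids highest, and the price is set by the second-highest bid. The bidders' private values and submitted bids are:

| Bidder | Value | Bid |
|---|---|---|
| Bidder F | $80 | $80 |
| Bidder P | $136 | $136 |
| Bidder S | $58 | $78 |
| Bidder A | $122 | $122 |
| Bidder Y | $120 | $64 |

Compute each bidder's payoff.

Payoffs: Bidder F $0, Bidder P $14, Bidder S $0, Bidder A $0, Bidder Y $0.

Ranking the bids: Bidder P $136; Bidder A $122; Bidder F $80; Bidder S $78; Bidder Y $64.
Bidder P has the top bid and wins; the price is the second-highest bid, $122.
Bidder P's payoff = $136 − $122 = $14. All other bidders lose, so their payoff is 0.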